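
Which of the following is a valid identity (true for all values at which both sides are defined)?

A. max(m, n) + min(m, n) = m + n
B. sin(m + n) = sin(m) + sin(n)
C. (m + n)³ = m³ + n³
A: holds — e.g. at (3, 4), both sides equal 7.
B: fails at (1, 3) — LHS = sin(4) ≈ -0.7568, RHS = sin(3) + sin(1) ≈ 0.9826.
C: fails at (2, 2) — LHS = 64, RHS = 16.

Answer: A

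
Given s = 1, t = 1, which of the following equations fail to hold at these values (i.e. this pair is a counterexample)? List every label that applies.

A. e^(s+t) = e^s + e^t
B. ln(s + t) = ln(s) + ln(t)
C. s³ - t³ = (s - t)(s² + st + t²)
A, B

Evaluating each claim at the given values:
A. LHS = e^2 ≈ 7.389, RHS = 2·e ≈ 5.437 → fails here (LHS ≠ RHS)
B. LHS = ln(2) ≈ 0.6931, RHS = 0 → fails here (LHS ≠ RHS)
C. LHS = 0, RHS = 0 → holds here (LHS = RHS)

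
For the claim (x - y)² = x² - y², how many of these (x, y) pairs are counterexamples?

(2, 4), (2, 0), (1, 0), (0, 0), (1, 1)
Testing each pair:
(2, 4): LHS = 4, RHS = -12 → counterexample
(2, 0): LHS = 4, RHS = 4 → satisfies claim
(1, 0): LHS = 1, RHS = 1 → satisfies claim
(0, 0): LHS = 0, RHS = 0 → satisfies claim
(1, 1): LHS = 0, RHS = 0 → satisfies claim

That makes 1 counterexample.

Answer: 1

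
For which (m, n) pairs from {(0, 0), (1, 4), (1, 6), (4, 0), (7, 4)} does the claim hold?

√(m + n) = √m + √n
(0, 0), (4, 0)

Testing each pair:
(0, 0): LHS = 0, RHS = 0 → holds
(1, 4): LHS = √(5) ≈ 2.236, RHS = 3 → fails
(1, 6): LHS = √(7) ≈ 2.646, RHS = 1 + √(6) ≈ 3.449 → fails
(4, 0): LHS = 2, RHS = 2 → holds
(7, 4): LHS = √(11) ≈ 3.317, RHS = 2 + √(7) ≈ 4.646 → fails

2 of 5 pairs satisfy the claim.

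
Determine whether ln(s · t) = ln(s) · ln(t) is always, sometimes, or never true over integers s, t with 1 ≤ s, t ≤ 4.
Sometimes true

It holds at (s, t) = (1, 1) (both sides equal 0), but fails at (s, t) = (2, 1) (LHS = ln(2) ≈ 0.6931, RHS = 0).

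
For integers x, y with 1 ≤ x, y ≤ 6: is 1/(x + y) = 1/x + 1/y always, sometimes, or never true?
The claim fails for every pair in the range. For instance at (x, y) = (1, 2): LHS = 1/3, RHS = 3/2.

Answer: Never true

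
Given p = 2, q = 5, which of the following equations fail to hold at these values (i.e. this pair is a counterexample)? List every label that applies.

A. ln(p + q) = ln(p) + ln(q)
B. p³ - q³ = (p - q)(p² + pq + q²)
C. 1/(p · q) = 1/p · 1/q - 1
Evaluating each claim at the given values:
A. LHS = ln(7) ≈ 1.946, RHS = ln(2) + ln(5) ≈ 2.303 → fails here (LHS ≠ RHS)
B. LHS = -117, RHS = -117 → holds here (LHS = RHS)
C. LHS = 1/10, RHS = -9/10 → fails here (LHS ≠ RHS)

Answer: A, C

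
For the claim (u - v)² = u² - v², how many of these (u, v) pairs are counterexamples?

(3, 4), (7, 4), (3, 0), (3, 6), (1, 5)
4

Testing each pair:
(3, 4): LHS = 1, RHS = -7 → counterexample
(7, 4): LHS = 9, RHS = 33 → counterexample
(3, 0): LHS = 9, RHS = 9 → satisfies claim
(3, 6): LHS = 9, RHS = -27 → counterexample
(1, 5): LHS = 16, RHS = -24 → counterexample

That makes 4 counterexamples.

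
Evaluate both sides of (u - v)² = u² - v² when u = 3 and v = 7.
LHS = (3 - 7)² = 16
RHS = 3² - 7² = -40

LHS ≠ RHS, so the equation does not hold here.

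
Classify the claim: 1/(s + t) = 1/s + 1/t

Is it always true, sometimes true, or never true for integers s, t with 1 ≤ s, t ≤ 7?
Never true

The claim fails for every pair in the range. For instance at (s, t) = (1, 1): LHS = 1/2, RHS = 2.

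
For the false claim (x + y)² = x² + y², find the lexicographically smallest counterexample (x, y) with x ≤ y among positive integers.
(x, y) = (1, 1)

Substituting (1, 1) into the claim:
LHS = (1 + 1)² = 4
RHS = 1² + 1² = 2

Since LHS ≠ RHS, this pair disproves the claim, and no lexicographically smaller pair (x ≤ y, positive integers) does.

For instance (2, 6) is also a counterexample (LHS = 64, RHS = 40), but it's lexicographically larger.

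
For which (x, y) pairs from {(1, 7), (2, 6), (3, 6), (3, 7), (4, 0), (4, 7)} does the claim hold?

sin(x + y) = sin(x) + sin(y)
(4, 0)

Testing each pair:
(1, 7): LHS = sin(8) ≈ 0.9894, RHS = sin(7) + sin(1) ≈ 1.498 → fails
(2, 6): LHS = sin(8) ≈ 0.9894, RHS = sin(6) + sin(2) ≈ 0.6299 → fails
(3, 6): LHS = sin(9) ≈ 0.4121, RHS = sin(6) + sin(3) ≈ -0.1383 → fails
(3, 7): LHS = sin(10) ≈ -0.544, RHS = sin(3) + sin(7) ≈ 0.7981 → fails
(4, 0): LHS = sin(4) ≈ -0.7568, RHS = sin(4) ≈ -0.7568 → holds
(4, 7): LHS = sin(11) ≈ -1, RHS = sin(4) + sin(7) ≈ -0.09982 → fails

1 of 6 pairs satisfies the claim.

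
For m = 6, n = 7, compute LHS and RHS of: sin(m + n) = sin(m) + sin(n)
LHS = sin(6 + 7) = sin(13) ≈ 0.4202
RHS = sin(6) + sin(7) ≈ 0.3776

LHS ≠ RHS (they differ by about 0.0426), so the equation does not hold here.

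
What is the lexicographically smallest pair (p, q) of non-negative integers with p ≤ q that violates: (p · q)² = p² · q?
(p, q) = (1, 2)

At (1, 1): both sides equal 1, so it holds there.

Substituting (1, 2) into the claim:
LHS = (1 · 2)² = 4
RHS = 1² · 2 = 2

Since LHS ≠ RHS, this pair disproves the claim, and no lexicographically smaller pair (p ≤ q, non-negative integers) does.

For instance (1, 4) is also a counterexample (LHS = 16, RHS = 4), but it's lexicographically larger.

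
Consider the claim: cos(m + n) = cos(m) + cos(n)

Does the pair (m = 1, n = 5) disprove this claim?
Yes

Substituting m = 1, n = 5:
LHS = cos(1 + 5) = cos(6) ≈ 0.9602
RHS = cos(1) + cos(5) ≈ 0.824

Since LHS ≠ RHS, this pair disproves the claim.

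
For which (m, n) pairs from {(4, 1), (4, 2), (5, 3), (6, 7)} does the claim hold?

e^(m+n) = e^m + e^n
None

Testing each pair:
(4, 1): LHS = e^5 ≈ 148.4, RHS = e + e^4 ≈ 57.32 → fails
(4, 2): LHS = e^6 ≈ 403.4, RHS = e^2 + e^4 ≈ 61.99 → fails
(5, 3): LHS = e^8 ≈ 2981, RHS = e^3 + e^5 ≈ 168.5 → fails
(6, 7): LHS = e^13 ≈ 442413.4, RHS = e^6 + e^7 ≈ 1500 → fails

No pair satisfies the claim.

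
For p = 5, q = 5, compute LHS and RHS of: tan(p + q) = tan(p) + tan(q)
LHS = tan(5 + 5) = tan(10) ≈ 0.6484
RHS = tan(5) + tan(5) = 2·tan(5) ≈ -6.761

LHS ≠ RHS (they differ by about 7.409), so the equation does not hold here.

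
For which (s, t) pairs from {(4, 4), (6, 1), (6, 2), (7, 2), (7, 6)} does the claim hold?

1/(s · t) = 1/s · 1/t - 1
None

Testing each pair:
(4, 4): LHS = 1/16, RHS = -15/16 → fails
(6, 1): LHS = 1/6, RHS = -5/6 → fails
(6, 2): LHS = 1/12, RHS = -11/12 → fails
(7, 2): LHS = 1/14, RHS = -13/14 → fails
(7, 6): LHS = 1/42, RHS = -41/42 → fails

No pair satisfies the claim.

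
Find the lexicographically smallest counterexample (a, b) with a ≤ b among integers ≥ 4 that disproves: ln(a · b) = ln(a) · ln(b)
Substituting (4, 4) into the claim:
LHS = ln(4 · 4) = ln(16) ≈ 2.773
RHS = ln(4) · ln(4) = ln(4)² ≈ 1.922

Since LHS ≠ RHS, this pair disproves the claim, and no lexicographically smaller pair (a ≤ b, integers ≥ 4) does.

For instance (6, 10) is also a counterexample (LHS = ln(60) ≈ 4.094, RHS = ln(6)·ln(10) ≈ 4.126), but it's lexicographically larger.

Answer: (a, b) = (4, 4)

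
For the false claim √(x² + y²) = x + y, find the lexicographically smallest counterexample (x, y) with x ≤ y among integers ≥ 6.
(x, y) = (6, 6)

Substituting (6, 6) into the claim:
LHS = √(6² + 6²) = 6·√(2) ≈ 8.485
RHS = 6 + 6 = 12

Since LHS ≠ RHS, this pair disproves the claim, and no lexicographically smaller pair (x ≤ y, integers ≥ 6) does.

For instance (8, 12) is also a counterexample (LHS = 4·√(13) ≈ 14.42, RHS = 20), but it's lexicographically larger.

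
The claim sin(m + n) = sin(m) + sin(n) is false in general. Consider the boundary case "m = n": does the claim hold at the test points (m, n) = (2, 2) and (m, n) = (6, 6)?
At (2, 2): LHS = sin(4) ≈ -0.7568 ≠ RHS = 2·sin(2) ≈ 1.819
At (6, 6): LHS = sin(12) ≈ -0.5366 ≠ RHS = 2·sin(6) ≈ -0.5588

Answer: No, fails at both test points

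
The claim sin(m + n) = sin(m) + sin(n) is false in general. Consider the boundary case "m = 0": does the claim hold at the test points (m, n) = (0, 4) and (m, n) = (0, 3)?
Yes, holds at both test points

At (0, 4): LHS = sin(4) ≈ -0.7568, RHS = sin(4) ≈ -0.7568 → equal
At (0, 3): LHS = sin(3) ≈ 0.1411, RHS = sin(3) ≈ 0.1411 → equal

So the claim does hold at both of these boundary points, even though it is not an identity.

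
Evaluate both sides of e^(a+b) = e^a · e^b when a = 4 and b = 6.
LHS = e^(4+6) = e^10 ≈ 22026.5
RHS = e^4 · e^6 = e^10 ≈ 22026.5

LHS = RHS: the two sides agree.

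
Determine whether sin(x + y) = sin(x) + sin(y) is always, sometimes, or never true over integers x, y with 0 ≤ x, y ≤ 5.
It holds at (x, y) = (0, 4) (both sides equal sin(4) ≈ -0.7568), but fails at (x, y) = (4, 4) (LHS = sin(8) ≈ 0.9894, RHS = 2·sin(4) ≈ -1.514).

Answer: Sometimes true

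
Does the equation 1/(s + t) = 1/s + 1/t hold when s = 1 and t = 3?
Substituting s = 1, t = 3:

LHS = 1/(1 + 3) = 1/4
RHS = 1/1 + 1/3 = 4/3

LHS ≠ RHS, so the equation does not hold at this point.

Answer: Fails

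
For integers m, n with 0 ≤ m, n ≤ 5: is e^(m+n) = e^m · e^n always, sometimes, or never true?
Always true

The identity holds for every pair in the range. For instance at (m, n) = (2, 2): both sides equal e^4 ≈ 54.6.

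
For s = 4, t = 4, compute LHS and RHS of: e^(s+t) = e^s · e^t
LHS = e^(4+4) = e^8 ≈ 2981
RHS = e^4 · e^4 = e^8 ≈ 2981

LHS = RHS: the two sides agree.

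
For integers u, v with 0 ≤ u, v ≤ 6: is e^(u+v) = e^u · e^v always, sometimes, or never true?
Always true

The identity holds for every pair in the range. For instance at (u, v) = (4, 0): both sides equal e^4 ≈ 54.6.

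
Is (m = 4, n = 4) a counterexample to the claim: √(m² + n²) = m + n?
Yes

Substituting m = 4, n = 4:
LHS = √(4² + 4²) = 4·√(2) ≈ 5.657
RHS = 4 + 4 = 8

Since LHS ≠ RHS, this pair disproves the claim.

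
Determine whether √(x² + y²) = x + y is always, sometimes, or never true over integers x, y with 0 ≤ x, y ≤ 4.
It holds at (x, y) = (2, 0) (both sides equal 2), but fails at (x, y) = (3, 3) (LHS = 3·√(2) ≈ 4.243, RHS = 6).

Answer: Sometimes true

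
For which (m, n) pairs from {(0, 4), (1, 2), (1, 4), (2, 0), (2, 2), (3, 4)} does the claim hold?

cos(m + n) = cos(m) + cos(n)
Testing each pair:
(0, 4): LHS = cos(4) ≈ -0.6536, RHS = cos(4) + 1 ≈ 0.3464 → fails
(1, 2): LHS = cos(3) ≈ -0.99, RHS = cos(2) + cos(1) ≈ 0.1242 → fails
(1, 4): LHS = cos(5) ≈ 0.2837, RHS = cos(4) + cos(1) ≈ -0.1133 → fails
(2, 0): LHS = cos(2) ≈ -0.4161, RHS = cos(2) + 1 ≈ 0.5839 → fails
(2, 2): LHS = cos(4) ≈ -0.6536, RHS = 2·cos(2) ≈ -0.8323 → fails
(3, 4): LHS = cos(7) ≈ 0.7539, RHS = cos(3) + cos(4) ≈ -1.644 → fails

No pair satisfies the claim.

Answer: None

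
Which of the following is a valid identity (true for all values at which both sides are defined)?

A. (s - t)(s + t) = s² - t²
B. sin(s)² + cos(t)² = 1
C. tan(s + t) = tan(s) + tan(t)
A: holds — e.g. at (0, 1), both sides equal -1.
B: fails at (1, 3) — LHS = sin(1)² + cos(3)² ≈ 1.688, RHS = 1.
C: fails at (5, 5) — LHS = tan(10) ≈ 0.6484, RHS = 2·tan(5) ≈ -6.761.

Answer: A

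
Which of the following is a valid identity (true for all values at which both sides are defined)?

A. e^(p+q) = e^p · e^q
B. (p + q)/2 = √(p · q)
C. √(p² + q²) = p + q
A: holds — e.g. at (3, 3), both sides equal e^6 ≈ 403.4.
B: fails at (1, 3) — LHS = 2, RHS = √(3) ≈ 1.732.
C: fails at (3, 3) — LHS = 3·√(2) ≈ 4.243, RHS = 6.

Answer: A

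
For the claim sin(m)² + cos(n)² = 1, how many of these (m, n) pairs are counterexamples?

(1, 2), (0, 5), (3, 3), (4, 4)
2

Testing each pair:
(1, 2): LHS = cos(2)² + sin(1)² ≈ 0.8813, RHS = 1 → counterexample
(0, 5): LHS = cos(5)² ≈ 0.08046, RHS = 1 → counterexample
(3, 3): LHS = sin(3)² + cos(3)² = 1, RHS = 1 → satisfies claim
(4, 4): LHS = cos(4)² + sin(4)² = 1, RHS = 1 → satisfies claim

That makes 2 counterexamples.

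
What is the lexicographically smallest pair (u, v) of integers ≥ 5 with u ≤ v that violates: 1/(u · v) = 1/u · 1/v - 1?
(u, v) = (5, 5)

Substituting (5, 5) into the claim:
LHS = 1/(5 · 5) = 1/25
RHS = 1/5 · 1/5 - 1 = -24/25

Since LHS ≠ RHS, this pair disproves the claim, and no lexicographically smaller pair (u ≤ v, integers ≥ 5) does.

For instance (7, 9) is also a counterexample (LHS = 1/63, RHS = -62/63), but it's lexicographically larger.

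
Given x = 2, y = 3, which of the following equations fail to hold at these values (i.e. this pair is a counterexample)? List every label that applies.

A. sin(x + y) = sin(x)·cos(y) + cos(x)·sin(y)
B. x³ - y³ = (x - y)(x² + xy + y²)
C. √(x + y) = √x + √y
C

Evaluating each claim at the given values:
A. LHS = sin(5) ≈ -0.9589, RHS = sin(2)·cos(3) + sin(3)·cos(2) ≈ -0.9589 → holds here (LHS = RHS)
B. LHS = -19, RHS = -19 → holds here (LHS = RHS)
C. LHS = √(5) ≈ 2.236, RHS = √(2) + √(3) ≈ 3.146 → fails here (LHS ≠ RHS)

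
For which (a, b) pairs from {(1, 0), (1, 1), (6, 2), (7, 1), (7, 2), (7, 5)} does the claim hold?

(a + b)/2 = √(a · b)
Testing each pair:
(1, 0): LHS = 1/2, RHS = 0 → fails
(1, 1): LHS = 1, RHS = 1 → holds
(6, 2): LHS = 4, RHS = 2·√(3) ≈ 3.464 → fails
(7, 1): LHS = 4, RHS = √(7) ≈ 2.646 → fails
(7, 2): LHS = 9/2, RHS = √(14) ≈ 3.742 → fails
(7, 5): LHS = 6, RHS = √(35) ≈ 5.916 → fails

1 of 6 pairs satisfies the claim.

Answer: (1, 1)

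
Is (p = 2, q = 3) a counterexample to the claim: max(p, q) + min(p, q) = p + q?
No

Substituting p = 2, q = 3:
LHS = max(2, 3) + min(2, 3) = 5
RHS = 2 + 3 = 5

The sides agree, so this pair does not disprove the claim.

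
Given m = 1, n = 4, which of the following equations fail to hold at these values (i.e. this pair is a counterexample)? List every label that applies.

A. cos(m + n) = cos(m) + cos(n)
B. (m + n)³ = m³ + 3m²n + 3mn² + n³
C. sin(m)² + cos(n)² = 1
Evaluating each claim at the given values:
A. LHS = cos(5) ≈ 0.2837, RHS = cos(4) + cos(1) ≈ -0.1133 → fails here (LHS ≠ RHS)
B. LHS = 125, RHS = 125 → holds here (LHS = RHS)
C. LHS = cos(4)² + sin(1)² ≈ 1.135, RHS = 1 → fails here (LHS ≠ RHS)

Answer: A, C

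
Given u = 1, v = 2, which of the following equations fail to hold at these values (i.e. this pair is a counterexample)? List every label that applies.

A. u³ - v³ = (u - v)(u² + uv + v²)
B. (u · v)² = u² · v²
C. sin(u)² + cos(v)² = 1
Evaluating each claim at the given values:
A. LHS = -7, RHS = -7 → holds here (LHS = RHS)
B. LHS = 4, RHS = 4 → holds here (LHS = RHS)
C. LHS = cos(2)² + sin(1)² ≈ 0.8813, RHS = 1 → fails here (LHS ≠ RHS)

Answer: C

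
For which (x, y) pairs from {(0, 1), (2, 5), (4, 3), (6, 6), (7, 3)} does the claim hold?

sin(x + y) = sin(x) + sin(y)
(0, 1)

Testing each pair:
(0, 1): LHS = sin(1) ≈ 0.8415, RHS = sin(1) ≈ 0.8415 → holds
(2, 5): LHS = sin(7) ≈ 0.657, RHS = sin(5) + sin(2) ≈ -0.04963 → fails
(4, 3): LHS = sin(7) ≈ 0.657, RHS = sin(4) + sin(3) ≈ -0.6157 → fails
(6, 6): LHS = sin(12) ≈ -0.5366, RHS = 2·sin(6) ≈ -0.5588 → fails
(7, 3): LHS = sin(10) ≈ -0.544, RHS = sin(3) + sin(7) ≈ 0.7981 → fails

1 of 5 pairs satisfies the claim.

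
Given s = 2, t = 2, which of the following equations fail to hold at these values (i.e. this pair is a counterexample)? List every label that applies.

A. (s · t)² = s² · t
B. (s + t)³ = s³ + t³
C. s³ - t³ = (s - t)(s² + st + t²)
Evaluating each claim at the given values:
A. LHS = 16, RHS = 8 → fails here (LHS ≠ RHS)
B. LHS = 64, RHS = 16 → fails here (LHS ≠ RHS)
C. LHS = 0, RHS = 0 → holds here (LHS = RHS)

Answer: A, B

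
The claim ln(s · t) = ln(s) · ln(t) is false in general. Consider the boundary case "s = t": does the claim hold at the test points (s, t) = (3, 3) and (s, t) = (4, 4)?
At (3, 3): LHS = ln(9) ≈ 2.197 ≠ RHS = ln(3)² ≈ 1.207
At (4, 4): LHS = ln(16) ≈ 2.773 ≠ RHS = ln(4)² ≈ 1.922

Answer: No, fails at both test points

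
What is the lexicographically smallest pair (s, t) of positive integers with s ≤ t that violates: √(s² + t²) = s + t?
Substituting (1, 1) into the claim:
LHS = √(1² + 1²) = √(2) ≈ 1.414
RHS = 1 + 1 = 2

Since LHS ≠ RHS, this pair disproves the claim, and no lexicographically smaller pair (s ≤ t, positive integers) does.

For instance (1, 3) is also a counterexample (LHS = √(10) ≈ 3.162, RHS = 4), but it's lexicographically larger.

Answer: (s, t) = (1, 1)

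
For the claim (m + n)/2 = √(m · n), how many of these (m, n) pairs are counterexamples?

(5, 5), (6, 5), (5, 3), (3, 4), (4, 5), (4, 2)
5

Testing each pair:
(5, 5): LHS = 5, RHS = 5 → satisfies claim
(6, 5): LHS = 11/2, RHS = √(30) ≈ 5.477 → counterexample
(5, 3): LHS = 4, RHS = √(15) ≈ 3.873 → counterexample
(3, 4): LHS = 7/2, RHS = 2·√(3) ≈ 3.464 → counterexample
(4, 5): LHS = 9/2, RHS = 2·√(5) ≈ 4.472 → counterexample
(4, 2): LHS = 3, RHS = 2·√(2) ≈ 2.828 → counterexample

That makes 5 counterexamples.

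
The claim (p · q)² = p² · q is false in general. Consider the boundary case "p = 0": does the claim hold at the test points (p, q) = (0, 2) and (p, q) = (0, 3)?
At (0, 2): LHS = 0, RHS = 0 → equal
At (0, 3): LHS = 0, RHS = 0 → equal

So the claim does hold at both of these boundary points, even though it is not an identity.

Answer: Yes, holds at both test points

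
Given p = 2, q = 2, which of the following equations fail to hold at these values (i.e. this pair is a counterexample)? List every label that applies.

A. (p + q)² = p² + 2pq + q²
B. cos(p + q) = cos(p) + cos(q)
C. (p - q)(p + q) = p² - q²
Evaluating each claim at the given values:
A. LHS = 16, RHS = 16 → holds here (LHS = RHS)
B. LHS = cos(4) ≈ -0.6536, RHS = 2·cos(2) ≈ -0.8323 → fails here (LHS ≠ RHS)
C. LHS = 0, RHS = 0 → holds here (LHS = RHS)

Answer: B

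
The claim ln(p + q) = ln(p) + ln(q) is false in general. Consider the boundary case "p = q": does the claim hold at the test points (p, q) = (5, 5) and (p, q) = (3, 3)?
No, fails at both test points

At (5, 5): LHS = ln(10) ≈ 2.303 ≠ RHS = 2·ln(5) ≈ 3.219
At (3, 3): LHS = ln(6) ≈ 1.792 ≠ RHS = 2·ln(3) ≈ 2.197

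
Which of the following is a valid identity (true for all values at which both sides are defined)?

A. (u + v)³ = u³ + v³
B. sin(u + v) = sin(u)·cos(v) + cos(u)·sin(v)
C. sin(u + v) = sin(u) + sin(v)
A: fails at (3, 3) — LHS = 216, RHS = 54.
B: holds — e.g. at (2, 4), both sides equal sin(6) ≈ -0.2794.
C: fails at (1, 2) — LHS = sin(3) ≈ 0.1411, RHS = sin(1) + sin(2) ≈ 1.751.

Answer: B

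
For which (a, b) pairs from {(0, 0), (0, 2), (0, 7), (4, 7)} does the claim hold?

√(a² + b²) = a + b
(0, 0), (0, 2), (0, 7)

Testing each pair:
(0, 0): LHS = 0, RHS = 0 → holds
(0, 2): LHS = 2, RHS = 2 → holds
(0, 7): LHS = 7, RHS = 7 → holds
(4, 7): LHS = √(65) ≈ 8.062, RHS = 11 → fails

3 of 4 pairs satisfy the claim.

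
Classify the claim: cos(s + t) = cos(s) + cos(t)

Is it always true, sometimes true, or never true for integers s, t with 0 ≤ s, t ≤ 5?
Never true

The claim fails for every pair in the range. For instance at (s, t) = (0, 2): LHS = cos(2) ≈ -0.4161, RHS = cos(2) + 1 ≈ 0.5839.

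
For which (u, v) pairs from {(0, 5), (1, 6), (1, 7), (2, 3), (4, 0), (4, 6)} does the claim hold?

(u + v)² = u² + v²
(0, 5), (4, 0)

Testing each pair:
(0, 5): LHS = 25, RHS = 25 → holds
(1, 6): LHS = 49, RHS = 37 → fails
(1, 7): LHS = 64, RHS = 50 → fails
(2, 3): LHS = 25, RHS = 13 → fails
(4, 0): LHS = 16, RHS = 16 → holds
(4, 6): LHS = 100, RHS = 52 → fails

2 of 6 pairs satisfy the claim.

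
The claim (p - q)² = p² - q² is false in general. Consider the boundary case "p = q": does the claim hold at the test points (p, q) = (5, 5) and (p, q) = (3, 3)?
At (5, 5): LHS = 0, RHS = 0 → equal
At (3, 3): LHS = 0, RHS = 0 → equal

So the claim does hold at both of these boundary points, even though it is not an identity.

Answer: Yes, holds at both test points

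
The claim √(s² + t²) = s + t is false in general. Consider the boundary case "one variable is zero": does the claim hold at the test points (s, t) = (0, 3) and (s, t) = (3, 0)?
At (0, 3): LHS = 3, RHS = 3 → equal
At (3, 0): LHS = 3, RHS = 3 → equal

So the claim does hold at both of these boundary points, even though it is not an identity.

Answer: Yes, holds at both test points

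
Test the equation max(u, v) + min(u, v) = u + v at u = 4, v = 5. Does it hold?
Substituting u = 4, v = 5:

LHS = max(4, 5) + min(4, 5) = 9
RHS = 4 + 5 = 9

LHS = RHS, so the equation holds at this point.

Answer: Holds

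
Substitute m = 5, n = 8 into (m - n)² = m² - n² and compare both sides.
LHS = (5 - 8)² = 9
RHS = 5² - 8² = -39

LHS ≠ RHS, so the equation does not hold here.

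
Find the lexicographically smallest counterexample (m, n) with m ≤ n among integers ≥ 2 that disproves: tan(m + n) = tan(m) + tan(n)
Substituting (2, 2) into the claim:
LHS = tan(2 + 2) = tan(4) ≈ 1.158
RHS = tan(2) + tan(2) = 2·tan(2) ≈ -4.37

Since LHS ≠ RHS, this pair disproves the claim, and no lexicographically smaller pair (m ≤ n, integers ≥ 2) does.

For instance (6, 7) is also a counterexample (LHS = tan(13) ≈ 0.463, RHS = tan(6) + tan(7) ≈ 0.5804), but it's lexicographically larger.

Answer: (m, n) = (2, 2)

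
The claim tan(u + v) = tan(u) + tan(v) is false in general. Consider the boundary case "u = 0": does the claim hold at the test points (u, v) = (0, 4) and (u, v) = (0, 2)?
Yes, holds at both test points

At (0, 4): LHS = tan(4) ≈ 1.158, RHS = tan(4) ≈ 1.158 → equal
At (0, 2): LHS = tan(2) ≈ -2.185, RHS = tan(2) ≈ -2.185 → equal

So the claim does hold at both of these boundary points, even though it is not an identity.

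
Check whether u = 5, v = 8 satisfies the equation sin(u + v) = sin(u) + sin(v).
Substituting u = 5, v = 8:

LHS = sin(5 + 8) = sin(13) ≈ 0.4202
RHS = sin(5) + sin(8) ≈ 0.03043

LHS ≠ RHS, so the equation does not hold at this point.

Answer: Fails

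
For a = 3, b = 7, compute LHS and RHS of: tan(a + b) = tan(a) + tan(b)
LHS = tan(3 + 7) = tan(10) ≈ 0.6484
RHS = tan(3) + tan(7) ≈ 0.7289

LHS ≠ RHS (they differ by about 0.08054), so the equation does not hold here.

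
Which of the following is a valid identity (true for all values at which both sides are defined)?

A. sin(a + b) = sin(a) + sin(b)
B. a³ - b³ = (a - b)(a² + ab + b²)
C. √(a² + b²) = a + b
A: fails at (6, 7) — LHS = sin(13) ≈ 0.4202, RHS = sin(6) + sin(7) ≈ 0.3776.
B: holds — e.g. at (3, 4), both sides equal -37.
C: fails at (2, 4) — LHS = 2·√(5) ≈ 4.472, RHS = 6.

Answer: B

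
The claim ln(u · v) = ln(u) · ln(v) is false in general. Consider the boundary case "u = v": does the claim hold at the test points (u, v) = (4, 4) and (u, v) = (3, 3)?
No, fails at both test points

At (4, 4): LHS = ln(16) ≈ 2.773 ≠ RHS = ln(4)² ≈ 1.922
At (3, 3): LHS = ln(9) ≈ 2.197 ≠ RHS = ln(3)² ≈ 1.207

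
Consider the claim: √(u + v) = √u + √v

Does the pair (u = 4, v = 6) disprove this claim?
Yes

Substituting u = 4, v = 6:
LHS = √(4 + 6) = √(10) ≈ 3.162
RHS = √4 + √6 = 2 + √(6) ≈ 4.449

Since LHS ≠ RHS, this pair disproves the claim.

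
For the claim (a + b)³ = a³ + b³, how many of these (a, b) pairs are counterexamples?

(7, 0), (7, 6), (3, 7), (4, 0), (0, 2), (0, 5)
Testing each pair:
(7, 0): LHS = 343, RHS = 343 → satisfies claim
(7, 6): LHS = 2197, RHS = 559 → counterexample
(3, 7): LHS = 1000, RHS = 370 → counterexample
(4, 0): LHS = 64, RHS = 64 → satisfies claim
(0, 2): LHS = 8, RHS = 8 → satisfies claim
(0, 5): LHS = 125, RHS = 125 → satisfies claim

That makes 2 counterexamples.

Answer: 2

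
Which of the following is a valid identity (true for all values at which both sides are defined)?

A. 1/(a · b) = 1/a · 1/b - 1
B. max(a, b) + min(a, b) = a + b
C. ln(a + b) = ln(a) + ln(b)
B

A: fails at (2, 4) — LHS = 1/8, RHS = -7/8.
B: holds — e.g. at (4, 5), both sides equal 9.
C: fails at (6, 7) — LHS = ln(13) ≈ 2.565, RHS = ln(6) + ln(7) ≈ 3.738.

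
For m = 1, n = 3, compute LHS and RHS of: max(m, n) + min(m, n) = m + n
LHS = max(1, 3) + min(1, 3) = 4
RHS = 1 + 3 = 4

LHS = RHS: the two sides agree.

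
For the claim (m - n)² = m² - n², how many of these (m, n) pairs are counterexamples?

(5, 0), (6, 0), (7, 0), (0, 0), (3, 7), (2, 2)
1

Testing each pair:
(5, 0): LHS = 25, RHS = 25 → satisfies claim
(6, 0): LHS = 36, RHS = 36 → satisfies claim
(7, 0): LHS = 49, RHS = 49 → satisfies claim
(0, 0): LHS = 0, RHS = 0 → satisfies claim
(3, 7): LHS = 16, RHS = -40 → counterexample
(2, 2): LHS = 0, RHS = 0 → satisfies claim

That makes 1 counterexample.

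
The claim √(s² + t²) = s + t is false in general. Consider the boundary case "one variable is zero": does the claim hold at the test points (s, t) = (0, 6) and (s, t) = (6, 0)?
Yes, holds at both test points

At (0, 6): LHS = 6, RHS = 6 → equal
At (6, 0): LHS = 6, RHS = 6 → equal

So the claim does hold at both of these boundary points, even though it is not an identity.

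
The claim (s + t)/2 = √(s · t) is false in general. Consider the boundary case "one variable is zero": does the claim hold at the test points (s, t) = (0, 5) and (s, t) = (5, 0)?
No, fails at both test points

At (0, 5): LHS = 5/2 ≠ RHS = 0
At (5, 0): LHS = 5/2 ≠ RHS = 0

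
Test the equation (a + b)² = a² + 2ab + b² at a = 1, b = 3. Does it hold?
Holds

Substituting a = 1, b = 3:

LHS = (1 + 3)² = 16
RHS = 1² + 2·1·3 + 3² = 16

LHS = RHS, so the equation holds at this point.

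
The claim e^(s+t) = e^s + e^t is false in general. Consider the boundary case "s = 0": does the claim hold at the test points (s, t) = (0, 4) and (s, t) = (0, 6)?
No, fails at both test points

At (0, 4): LHS = e^4 ≈ 54.6 ≠ RHS = 1 + e^4 ≈ 55.6
At (0, 6): LHS = e^6 ≈ 403.4 ≠ RHS = 1 + e^6 ≈ 404.4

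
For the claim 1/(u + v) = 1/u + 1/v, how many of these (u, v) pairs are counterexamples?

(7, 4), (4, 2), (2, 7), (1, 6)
4

Testing each pair:
(7, 4): LHS = 1/11, RHS = 11/28 → counterexample
(4, 2): LHS = 1/6, RHS = 3/4 → counterexample
(2, 7): LHS = 1/9, RHS = 9/14 → counterexample
(1, 6): LHS = 1/7, RHS = 7/6 → counterexample

That makes 4 counterexamples.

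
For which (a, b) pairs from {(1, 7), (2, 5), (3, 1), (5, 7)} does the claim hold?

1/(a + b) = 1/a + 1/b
None

Testing each pair:
(1, 7): LHS = 1/8, RHS = 8/7 → fails
(2, 5): LHS = 1/7, RHS = 7/10 → fails
(3, 1): LHS = 1/4, RHS = 4/3 → fails
(5, 7): LHS = 1/12, RHS = 12/35 → fails

No pair satisfies the claim.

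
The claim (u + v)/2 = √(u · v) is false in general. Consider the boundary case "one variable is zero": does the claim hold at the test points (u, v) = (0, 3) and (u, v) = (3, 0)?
No, fails at both test points

At (0, 3): LHS = 3/2 ≠ RHS = 0
At (3, 0): LHS = 3/2 ≠ RHS = 0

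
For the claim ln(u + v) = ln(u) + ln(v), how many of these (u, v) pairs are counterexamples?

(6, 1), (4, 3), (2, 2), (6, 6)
Testing each pair:
(6, 1): LHS = ln(7) ≈ 1.946, RHS = ln(6) ≈ 1.792 → counterexample
(4, 3): LHS = ln(7) ≈ 1.946, RHS = ln(3) + ln(4) ≈ 2.485 → counterexample
(2, 2): LHS = ln(4) ≈ 1.386, RHS = 2·ln(2) ≈ 1.386 → satisfies claim
(6, 6): LHS = ln(12) ≈ 2.485, RHS = 2·ln(6) ≈ 3.584 → counterexample

That makes 3 counterexamples.

Answer: 3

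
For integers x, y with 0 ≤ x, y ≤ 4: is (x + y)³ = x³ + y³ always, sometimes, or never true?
It holds at (x, y) = (1, 0) (both sides equal 1), but fails at (x, y) = (2, 4) (LHS = 216, RHS = 72).

Answer: Sometimes true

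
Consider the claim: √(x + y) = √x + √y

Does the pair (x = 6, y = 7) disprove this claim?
Substituting x = 6, y = 7:
LHS = √(6 + 7) = √(13) ≈ 3.606
RHS = √6 + √7 = √(6) + √(7) ≈ 5.095

Since LHS ≠ RHS, this pair disproves the claim.

Answer: Yes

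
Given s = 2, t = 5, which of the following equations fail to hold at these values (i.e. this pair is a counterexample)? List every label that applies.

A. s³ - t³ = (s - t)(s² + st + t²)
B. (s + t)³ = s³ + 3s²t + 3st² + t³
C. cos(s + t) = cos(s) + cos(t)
C

Evaluating each claim at the given values:
A. LHS = -117, RHS = -117 → holds here (LHS = RHS)
B. LHS = 343, RHS = 343 → holds here (LHS = RHS)
C. LHS = cos(7) ≈ 0.7539, RHS = cos(2) + cos(5) ≈ -0.1325 → fails here (LHS ≠ RHS)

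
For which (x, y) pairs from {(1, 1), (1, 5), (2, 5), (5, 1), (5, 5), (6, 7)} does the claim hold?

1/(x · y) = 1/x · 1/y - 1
None

Testing each pair:
(1, 1): LHS = 1, RHS = 0 → fails
(1, 5): LHS = 1/5, RHS = -4/5 → fails
(2, 5): LHS = 1/10, RHS = -9/10 → fails
(5, 1): LHS = 1/5, RHS = -4/5 → fails
(5, 5): LHS = 1/25, RHS = -24/25 → fails
(6, 7): LHS = 1/42, RHS = -41/42 → fails

No pair satisfies the claim.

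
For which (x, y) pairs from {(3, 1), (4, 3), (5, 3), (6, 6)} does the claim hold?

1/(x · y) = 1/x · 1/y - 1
None

Testing each pair:
(3, 1): LHS = 1/3, RHS = -2/3 → fails
(4, 3): LHS = 1/12, RHS = -11/12 → fails
(5, 3): LHS = 1/15, RHS = -14/15 → fails
(6, 6): LHS = 1/36, RHS = -35/36 → fails

No pair satisfies the claim.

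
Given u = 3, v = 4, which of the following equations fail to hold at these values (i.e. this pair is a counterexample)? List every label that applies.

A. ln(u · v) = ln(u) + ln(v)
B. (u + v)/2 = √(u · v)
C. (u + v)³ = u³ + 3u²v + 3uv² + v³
Evaluating each claim at the given values:
A. LHS = ln(12) ≈ 2.485, RHS = ln(3) + ln(4) ≈ 2.485 → holds here (LHS = RHS)
B. LHS = 7/2, RHS = 2·√(3) ≈ 3.464 → fails here (LHS ≠ RHS)
C. LHS = 343, RHS = 343 → holds here (LHS = RHS)

Answer: B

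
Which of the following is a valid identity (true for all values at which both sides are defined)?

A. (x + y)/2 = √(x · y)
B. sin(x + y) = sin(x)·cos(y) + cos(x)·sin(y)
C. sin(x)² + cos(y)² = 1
A: fails at (1, 2) — LHS = 3/2, RHS = √(2) ≈ 1.414.
B: holds — e.g. at (1, 4), both sides equal sin(5) ≈ -0.9589.
C: fails at (2, 5) — LHS = cos(5)² + sin(2)² ≈ 0.9073, RHS = 1.

Answer: B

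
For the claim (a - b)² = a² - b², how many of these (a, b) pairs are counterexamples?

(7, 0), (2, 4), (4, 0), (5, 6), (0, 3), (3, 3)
Testing each pair:
(7, 0): LHS = 49, RHS = 49 → satisfies claim
(2, 4): LHS = 4, RHS = -12 → counterexample
(4, 0): LHS = 16, RHS = 16 → satisfies claim
(5, 6): LHS = 1, RHS = -11 → counterexample
(0, 3): LHS = 9, RHS = -9 → counterexample
(3, 3): LHS = 0, RHS = 0 → satisfies claim

That makes 3 counterexamples.

Answer: 3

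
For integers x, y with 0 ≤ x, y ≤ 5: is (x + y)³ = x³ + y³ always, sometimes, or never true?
It holds at (x, y) = (4, 0) (both sides equal 64), but fails at (x, y) = (2, 1) (LHS = 27, RHS = 9).

Answer: Sometimes true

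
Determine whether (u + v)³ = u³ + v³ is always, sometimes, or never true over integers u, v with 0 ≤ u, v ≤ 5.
Sometimes true

It holds at (u, v) = (0, 2) (both sides equal 8), but fails at (u, v) = (3, 5) (LHS = 512, RHS = 152).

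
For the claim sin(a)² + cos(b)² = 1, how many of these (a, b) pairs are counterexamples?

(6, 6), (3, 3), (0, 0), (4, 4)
Testing each pair:
(6, 6): LHS = sin(6)² + cos(6)² = 1, RHS = 1 → satisfies claim
(3, 3): LHS = sin(3)² + cos(3)² = 1, RHS = 1 → satisfies claim
(0, 0): LHS = 1, RHS = 1 → satisfies claim
(4, 4): LHS = cos(4)² + sin(4)² = 1, RHS = 1 → satisfies claim

That makes 0 counterexamples.

Answer: 0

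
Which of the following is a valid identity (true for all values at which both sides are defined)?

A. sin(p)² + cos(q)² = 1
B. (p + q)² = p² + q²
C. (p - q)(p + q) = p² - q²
C

A: fails at (0, 1) — LHS = cos(1)² ≈ 0.2919, RHS = 1.
B: fails at (3, 5) — LHS = 64, RHS = 34.
C: holds — e.g. at (2, 5), both sides equal -21.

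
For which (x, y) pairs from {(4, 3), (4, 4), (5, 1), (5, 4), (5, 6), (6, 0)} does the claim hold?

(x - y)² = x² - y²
(4, 4), (6, 0)

Testing each pair:
(4, 3): LHS = 1, RHS = 7 → fails
(4, 4): LHS = 0, RHS = 0 → holds
(5, 1): LHS = 16, RHS = 24 → fails
(5, 4): LHS = 1, RHS = 9 → fails
(5, 6): LHS = 1, RHS = -11 → fails
(6, 0): LHS = 36, RHS = 36 → holds

2 of 6 pairs satisfy the claim.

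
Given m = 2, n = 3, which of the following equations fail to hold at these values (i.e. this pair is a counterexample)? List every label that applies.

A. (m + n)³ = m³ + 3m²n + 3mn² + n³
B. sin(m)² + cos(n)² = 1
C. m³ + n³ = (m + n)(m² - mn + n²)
B

Evaluating each claim at the given values:
A. LHS = 125, RHS = 125 → holds here (LHS = RHS)
B. LHS = sin(2)² + cos(3)² ≈ 1.807, RHS = 1 → fails here (LHS ≠ RHS)
C. LHS = 35, RHS = 35 → holds here (LHS = RHS)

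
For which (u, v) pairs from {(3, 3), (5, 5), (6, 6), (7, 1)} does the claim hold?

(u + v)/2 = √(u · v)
(3, 3), (5, 5), (6, 6)

Testing each pair:
(3, 3): LHS = 3, RHS = 3 → holds
(5, 5): LHS = 5, RHS = 5 → holds
(6, 6): LHS = 6, RHS = 6 → holds
(7, 1): LHS = 4, RHS = √(7) ≈ 2.646 → fails

3 of 4 pairs satisfy the claim.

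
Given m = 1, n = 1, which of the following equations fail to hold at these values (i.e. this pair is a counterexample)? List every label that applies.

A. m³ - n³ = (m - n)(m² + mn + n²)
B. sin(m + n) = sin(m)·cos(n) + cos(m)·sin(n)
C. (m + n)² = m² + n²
C

Evaluating each claim at the given values:
A. LHS = 0, RHS = 0 → holds here (LHS = RHS)
B. LHS = sin(2) ≈ 0.9093, RHS = 2·sin(1)·cos(1) ≈ 0.9093 → holds here (LHS = RHS)
C. LHS = 4, RHS = 2 → fails here (LHS ≠ RHS)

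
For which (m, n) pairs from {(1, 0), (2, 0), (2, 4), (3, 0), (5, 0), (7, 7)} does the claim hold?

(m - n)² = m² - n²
Testing each pair:
(1, 0): LHS = 1, RHS = 1 → holds
(2, 0): LHS = 4, RHS = 4 → holds
(2, 4): LHS = 4, RHS = -12 → fails
(3, 0): LHS = 9, RHS = 9 → holds
(5, 0): LHS = 25, RHS = 25 → holds
(7, 7): LHS = 0, RHS = 0 → holds

5 of 6 pairs satisfy the claim.

Answer: (1, 0), (2, 0), (3, 0), (5, 0), (7, 7)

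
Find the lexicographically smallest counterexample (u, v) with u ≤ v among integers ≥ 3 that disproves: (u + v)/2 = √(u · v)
(u, v) = (3, 4)

At (3, 3): both sides equal 3, so it holds there.

Substituting (3, 4) into the claim:
LHS = (3 + 4)/2 = 7/2
RHS = √(3 · 4) = 2·√(3) ≈ 3.464

Since LHS ≠ RHS, this pair disproves the claim, and no lexicographically smaller pair (u ≤ v, integers ≥ 3) does.

For instance (7, 8) is also a counterexample (LHS = 15/2, RHS = 2·√(14) ≈ 7.483), but it's lexicographically larger.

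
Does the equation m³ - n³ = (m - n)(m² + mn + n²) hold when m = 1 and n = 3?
Holds

Substituting m = 1, n = 3:

LHS = 1³ - 3³ = -26
RHS = (1 - 3)(1² + 1·3 + 3²) = -26

LHS = RHS, so the equation holds at this point.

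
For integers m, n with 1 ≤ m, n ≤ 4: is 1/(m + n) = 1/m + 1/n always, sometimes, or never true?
The claim fails for every pair in the range. For instance at (m, n) = (4, 2): LHS = 1/6, RHS = 3/4.

Answer: Never true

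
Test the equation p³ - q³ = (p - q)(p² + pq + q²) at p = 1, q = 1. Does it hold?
Substituting p = 1, q = 1:

LHS = 1³ - 1³ = 0
RHS = (1 - 1)(1² + 1·1 + 1²) = 0

LHS = RHS, so the equation holds at this point.

Answer: Holds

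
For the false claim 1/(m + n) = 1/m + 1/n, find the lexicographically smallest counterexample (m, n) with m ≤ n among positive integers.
Substituting (1, 1) into the claim:
LHS = 1/(1 + 1) = 1/2
RHS = 1/1 + 1/1 = 2

Since LHS ≠ RHS, this pair disproves the claim, and no lexicographically smaller pair (m ≤ n, positive integers) does.

For instance (6, 7) is also a counterexample (LHS = 1/13, RHS = 13/42), but it's lexicographically larger.

Answer: (m, n) = (1, 1)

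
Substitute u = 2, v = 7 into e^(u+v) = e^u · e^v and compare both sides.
LHS = e^(2+7) = e^9 ≈ 8103
RHS = e^2 · e^7 = e^9 ≈ 8103

LHS = RHS: the two sides agree.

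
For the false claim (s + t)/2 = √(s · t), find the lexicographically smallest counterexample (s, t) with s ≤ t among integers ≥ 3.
Substituting (3, 4) into the claim:
LHS = (3 + 4)/2 = 7/2
RHS = √(3 · 4) = 2·√(3) ≈ 3.464

Since LHS ≠ RHS, this pair disproves the claim, and no lexicographically smaller pair (s ≤ t, integers ≥ 3) does.

For instance (5, 10) is also a counterexample (LHS = 15/2, RHS = 5·√(2) ≈ 7.071), but it's lexicographically larger.

Answer: (s, t) = (3, 4)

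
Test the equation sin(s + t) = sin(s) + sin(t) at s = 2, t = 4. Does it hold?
Substituting s = 2, t = 4:

LHS = sin(2 + 4) = sin(6) ≈ -0.2794
RHS = sin(2) + sin(4) ≈ 0.1525

LHS ≠ RHS, so the equation does not hold at this point.

Answer: Fails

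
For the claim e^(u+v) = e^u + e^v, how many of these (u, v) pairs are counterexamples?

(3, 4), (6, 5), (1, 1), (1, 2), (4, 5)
5

Testing each pair:
(3, 4): LHS = e^7 ≈ 1097, RHS = e^3 + e^4 ≈ 74.68 → counterexample
(6, 5): LHS = e^11 ≈ 59874.1, RHS = e^5 + e^6 ≈ 551.8 → counterexample
(1, 1): LHS = e^2 ≈ 7.389, RHS = 2·e ≈ 5.437 → counterexample
(1, 2): LHS = e^3 ≈ 20.09, RHS = e + e^2 ≈ 10.11 → counterexample
(4, 5): LHS = e^9 ≈ 8103, RHS = e^4 + e^5 ≈ 203 → counterexample

That makes 5 counterexamples.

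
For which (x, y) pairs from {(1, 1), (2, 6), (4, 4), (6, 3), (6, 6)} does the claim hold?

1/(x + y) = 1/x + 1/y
Testing each pair:
(1, 1): LHS = 1/2, RHS = 2 → fails
(2, 6): LHS = 1/8, RHS = 2/3 → fails
(4, 4): LHS = 1/8, RHS = 1/2 → fails
(6, 3): LHS = 1/9, RHS = 1/2 → fails
(6, 6): LHS = 1/12, RHS = 1/3 → fails

No pair satisfies the claim.

Answer: None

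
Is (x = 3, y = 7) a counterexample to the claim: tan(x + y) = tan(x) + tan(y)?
Substituting x = 3, y = 7:
LHS = tan(3 + 7) = tan(10) ≈ 0.6484
RHS = tan(3) + tan(7) ≈ 0.7289

Since LHS ≠ RHS, this pair disproves the claim.

Answer: Yes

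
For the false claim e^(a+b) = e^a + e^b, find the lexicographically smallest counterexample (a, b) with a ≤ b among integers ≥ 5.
Substituting (5, 5) into the claim:
LHS = e^(5+5) = e^10 ≈ 22026.5
RHS = e^5 + e^5 = 2·e^5 ≈ 296.8

Since LHS ≠ RHS, this pair disproves the claim, and no lexicographically smaller pair (a ≤ b, integers ≥ 5) does.

For instance (7, 10) is also a counterexample (LHS = e^17 ≈ 24154952.8, RHS = e^7 + e^10 ≈ 23123.1), but it's lexicographically larger.

Answer: (a, b) = (5, 5)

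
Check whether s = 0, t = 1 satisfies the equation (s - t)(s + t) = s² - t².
Holds

Substituting s = 0, t = 1:

LHS = (0 - 1)(0 + 1) = -1
RHS = 0² - 1² = -1

LHS = RHS, so the equation holds at this point.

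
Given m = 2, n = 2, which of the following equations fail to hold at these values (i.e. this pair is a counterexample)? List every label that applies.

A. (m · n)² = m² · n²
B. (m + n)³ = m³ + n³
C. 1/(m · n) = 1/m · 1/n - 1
B, C

Evaluating each claim at the given values:
A. LHS = 16, RHS = 16 → holds here (LHS = RHS)
B. LHS = 64, RHS = 16 → fails here (LHS ≠ RHS)
C. LHS = 1/4, RHS = -3/4 → fails here (LHS ≠ RHS)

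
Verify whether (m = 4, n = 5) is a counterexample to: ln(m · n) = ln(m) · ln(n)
Yes

Substituting m = 4, n = 5:
LHS = ln(4 · 5) = ln(20) ≈ 2.996
RHS = ln(4) · ln(5) ≈ 2.231

Since LHS ≠ RHS, this pair disproves the claim.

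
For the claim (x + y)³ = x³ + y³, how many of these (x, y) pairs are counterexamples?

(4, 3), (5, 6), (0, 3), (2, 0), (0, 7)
Testing each pair:
(4, 3): LHS = 343, RHS = 91 → counterexample
(5, 6): LHS = 1331, RHS = 341 → counterexample
(0, 3): LHS = 27, RHS = 27 → satisfies claim
(2, 0): LHS = 8, RHS = 8 → satisfies claim
(0, 7): LHS = 343, RHS = 343 → satisfies claim

That makes 2 counterexamples.

Answer: 2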